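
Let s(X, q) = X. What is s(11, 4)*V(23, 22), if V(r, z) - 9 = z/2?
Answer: 220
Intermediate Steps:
V(r, z) = 9 + z/2
s(11, 4)*V(23, 22) = 11*(9 + (½)*22) = 11*(9 + 11) = 11*20 = 220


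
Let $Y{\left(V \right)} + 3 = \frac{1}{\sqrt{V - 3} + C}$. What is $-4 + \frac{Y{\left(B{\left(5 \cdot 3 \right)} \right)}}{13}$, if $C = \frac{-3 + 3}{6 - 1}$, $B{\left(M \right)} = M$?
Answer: $- \frac{55}{13} + \frac{\sqrt{3}}{78} \approx -4.2086$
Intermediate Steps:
$C = 0$ ($C = \frac{0}{5} = 0 \cdot \frac{1}{5} = 0$)
$Y{\left(V \right)} = -3 + \frac{1}{\sqrt{-3 + V}}$ ($Y{\left(V \right)} = -3 + \frac{1}{\sqrt{V - 3} + 0} = -3 + \frac{1}{\sqrt{-3 + V} + 0} = -3 + \frac{1}{\sqrt{-3 + V}}$)
$-4 + \frac{Y{\left(B{\left(5 \cdot 3 \right)} \right)}}{13} = -4 + \frac{-3 + \frac{1}{\sqrt{-3 + 5 \cdot 3}}}{13} = -4 + \left(-3 + \frac{1}{\sqrt{-3 + 15}}\right) \frac{1}{13} = -4 + \left(-3 + \frac{1}{\sqrt{12}}\right) \frac{1}{13} = -4 + \left(-3 + \frac{\sqrt{3}}{6}\right) \frac{1}{13} = -4 - \left(\frac{3}{13} - \frac{\sqrt{3}}{78}\right) = - \frac{55}{13} + \frac{\sqrt{3}}{78}$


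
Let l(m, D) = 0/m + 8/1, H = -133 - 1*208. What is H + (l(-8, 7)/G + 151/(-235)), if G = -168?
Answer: -1686241/4935 ≈ -341.69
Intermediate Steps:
H = -341 (H = -133 - 208 = -341)
l(m, D) = 8 (l(m, D) = 0 + 8*1 = 0 + 8 = 8)
H + (l(-8, 7)/G + 151/(-235)) = -341 + (8/(-168) + 151/(-235)) = -341 + (8*(-1/168) + 151*(-1/235)) = -341 + (-1/21 - 151/235) = -341 - 3406/4935 = -1686241/4935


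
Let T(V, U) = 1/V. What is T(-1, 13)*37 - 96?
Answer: -133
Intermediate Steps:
T(-1, 13)*37 - 96 = 37/(-1) - 96 = -1*37 - 96 = -37 - 96 = -133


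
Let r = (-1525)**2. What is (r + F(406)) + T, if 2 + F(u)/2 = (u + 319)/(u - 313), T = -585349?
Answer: 161846746/93 ≈ 1.7403e+6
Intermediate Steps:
r = 2325625
F(u) = -4 + 2*(319 + u)/(-313 + u) (F(u) = -4 + 2*((u + 319)/(u - 313)) = -4 + 2*((319 + u)/(-313 + u)) = -4 + 2*(319 + u)/(-313 + u))
(r + F(406)) + T = (2325625 + 2*(945 - 1*406)/(-313 + 406)) - 585349 = (2325625 + 2*(945 - 406)/93) - 585349 = (2325625 + 2*(1/93)*539) - 585349 = (2325625 + 1078/93) - 585349 = 216284203/93 - 585349 = 161846746/93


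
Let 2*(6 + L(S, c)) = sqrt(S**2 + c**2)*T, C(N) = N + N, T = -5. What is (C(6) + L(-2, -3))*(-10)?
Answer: -60 + 25*sqrt(13) ≈ 30.139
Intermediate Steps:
C(N) = 2*N
L(S, c) = -6 - 5*sqrt(S**2 + c**2)/2 (L(S, c) = -6 + (sqrt(S**2 + c**2)*(-5))/2 = -6 + (-5*sqrt(S**2 + c**2))/2 = -6 - 5*sqrt(S**2 + c**2)/2)
(C(6) + L(-2, -3))*(-10) = (2*6 + (-6 - 5*sqrt((-2)**2 + (-3)**2)/2))*(-10) = (12 + (-6 - 5*sqrt(4 + 9)/2))*(-10) = (12 + (-6 - 5*sqrt(13)/2))*(-10) = (6 - 5*sqrt(13)/2)*(-10) = -60 + 25*sqrt(13)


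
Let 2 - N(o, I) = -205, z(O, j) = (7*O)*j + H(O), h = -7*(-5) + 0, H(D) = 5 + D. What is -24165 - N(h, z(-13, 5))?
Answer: -24372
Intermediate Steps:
h = 35 (h = 35 + 0 = 35)
z(O, j) = 5 + O + 7*O*j (z(O, j) = (7*O)*j + (5 + O) = 7*O*j + (5 + O) = 5 + O + 7*O*j)
N(o, I) = 207 (N(o, I) = 2 - 1*(-205) = 2 + 205 = 207)
-24165 - N(h, z(-13, 5)) = -24165 - 1*207 = -24165 - 207 = -24372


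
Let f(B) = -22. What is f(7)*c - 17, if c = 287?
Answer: -6331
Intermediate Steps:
f(7)*c - 17 = -22*287 - 17 = -6314 - 17 = -6331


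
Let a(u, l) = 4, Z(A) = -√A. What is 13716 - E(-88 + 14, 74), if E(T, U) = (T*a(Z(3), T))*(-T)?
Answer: 35620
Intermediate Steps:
E(T, U) = -4*T² (E(T, U) = (T*4)*(-T) = (4*T)*(-T) = -4*T²)
13716 - E(-88 + 14, 74) = 13716 - (-4)*(-88 + 14)² = 13716 - (-4)*(-74)² = 13716 - (-4)*5476 = 13716 - 1*(-21904) = 13716 + 21904 = 35620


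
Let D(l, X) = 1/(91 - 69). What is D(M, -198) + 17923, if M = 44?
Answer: 394307/22 ≈ 17923.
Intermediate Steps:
D(l, X) = 1/22
D(M, -198) + 17923 = 1/22 + 17923 = 394307/22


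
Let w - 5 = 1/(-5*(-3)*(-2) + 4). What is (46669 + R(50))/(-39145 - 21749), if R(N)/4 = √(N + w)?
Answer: -46669/60894 - √37154/395811 ≈ -0.76688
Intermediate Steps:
w = 129/26 (w = 5 + 1/(-5*(-3)*(-2) + 4) = 5 + 1/(15*(-2) + 4) = 5 + 1/(-30 + 4) = 5 + 1/(-26) = 5 - 1/26 = 129/26 ≈ 4.9615)
R(N) = 4*√(129/26 + N) (R(N) = 4*√(N + 129/26) = 4*√(129/26 + N))
(46669 + R(50))/(-39145 - 21749) = (46669 + 2*√(3354 + 676*50)/13)/(-39145 - 21749) = (46669 + 2*√(3354 + 33800)/13)/(-60894) = (46669 + 2*√37154/13)*(-1/60894) = -46669/60894 - √37154/395811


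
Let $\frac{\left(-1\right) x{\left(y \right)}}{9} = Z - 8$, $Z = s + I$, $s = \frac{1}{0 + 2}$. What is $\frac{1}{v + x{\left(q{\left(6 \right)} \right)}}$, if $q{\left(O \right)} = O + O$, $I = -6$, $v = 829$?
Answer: $\frac{2}{1901} \approx 0.0010521$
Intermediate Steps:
$s = \frac{1}{2} \approx 0.5$
$Z = - \frac{11}{2}$ ($Z = \frac{1}{2} - 6 = - \frac{11}{2} \approx -5.5$)
$q{\left(O \right)} = 2 O$
$x{\left(y \right)} = \frac{243}{2}$ ($x{\left(y \right)} = - 9 \left(- \frac{11}{2} - 8\right) = \left(-9\right) \left(- \frac{27}{2}\right) = \frac{243}{2}$)
$\frac{1}{v + x{\left(q{\left(6 \right)} \right)}} = \frac{1}{829 + \frac{243}{2}} = \frac{1}{\frac{1901}{2}} = \frac{2}{1901}$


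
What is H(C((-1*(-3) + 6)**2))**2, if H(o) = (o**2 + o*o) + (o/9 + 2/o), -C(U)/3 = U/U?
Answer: 289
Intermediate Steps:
C(U) = -3 (C(U) = -3*U/U = -3*1 = -3)
H(o) = 2/o + 2*o**2 + o/9 (H(o) = (o**2 + o**2) + (o*(1/9) + 2/o) = 2*o**2 + (o/9 + 2/o) = 2*o**2 + (2/o + o/9) = 2/o + 2*o**2 + o/9)
H(C((-1*(-3) + 6)**2))**2 = (2/(-3) + 2*(-3)**2 + (1/9)*(-3))**2 = (2*(-1/3) + 2*9 - 1/3)**2 = (-2/3 + 18 - 1/3)**2 = 17**2 = 289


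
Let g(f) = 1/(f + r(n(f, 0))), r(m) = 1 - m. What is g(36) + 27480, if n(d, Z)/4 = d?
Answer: 2940359/107 ≈ 27480.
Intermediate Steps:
n(d, Z) = 4*d
g(f) = 1/(1 - 3*f) (g(f) = 1/(f + (1 - 4*f)) = 1/(1 - 3*f))
g(36) + 27480 = -1/(-1 + 3*36) + 27480 = -1/(-1 + 108) + 27480 = -1/107 + 27480 = 2940359/107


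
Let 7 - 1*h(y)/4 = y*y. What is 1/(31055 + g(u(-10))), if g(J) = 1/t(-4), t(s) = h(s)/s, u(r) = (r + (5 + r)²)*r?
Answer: 9/279496 ≈ 3.2201e-5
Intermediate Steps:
h(y) = 28 - 4*y² (h(y) = 28 - 4*y*y = 28 - 4*y²)
u(r) = r*(r + (5 + r)²)
t(s) = (28 - 4*s²)/s
g(J) = ⅑ (g(J) = 1/(-4*(-4) + 28/(-4)) = 1/(16 + 28*(-¼)) = 1/(16 - 7) = 1/9 = ⅑)
1/(31055 + g(u(-10))) = 1/(31055 + ⅑) = 1/(279496/9) = 9/279496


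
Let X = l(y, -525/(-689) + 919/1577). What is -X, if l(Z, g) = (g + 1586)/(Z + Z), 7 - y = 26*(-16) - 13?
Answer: -862367087/473737108 ≈ -1.8203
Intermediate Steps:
y = 436 (y = 7 - (26*(-16) - 13) = 7 - (-416 - 13) = 7 - 1*(-429) = 7 + 429 = 436)
l(Z, g) = (1586 + g)/(2*Z) (l(Z, g) = (1586 + g)/((2*Z)) = (1586 + g)*(1/(2*Z)) = (1586 + g)/(2*Z))
X = 862367087/473737108 (X = (1/2)*(1586 + (-525/(-689) + 919/1577))/436 = (1/2)*(1/436)*(1586 + (-525*(-1/689) + 919*(1/1577))) = (1/2)*(1/436)*(1586 + (525/689 + 919/1577)) = (1/2)*(1/436)*(1586 + 1461116/1086553) = (1/2)*(1/436)*(1724734174/1086553) = 862367087/473737108 ≈ 1.8203)
-X = -1*862367087/473737108 = -862367087/473737108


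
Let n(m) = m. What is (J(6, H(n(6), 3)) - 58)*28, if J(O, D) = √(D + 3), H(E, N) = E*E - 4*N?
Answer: -1624 + 84*√3 ≈ -1478.5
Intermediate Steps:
H(E, N) = E² - 4*N
J(O, D) = √(3 + D)
(J(6, H(n(6), 3)) - 58)*28 = (√(3 + (6² - 4*3)) - 58)*28 = (√(3 + (36 - 12)) - 58)*28 = (√(3 + 24) - 58)*28 = (√27 - 58)*28 = (3*√3 - 58)*28 = (-58 + 3*√3)*28 = -1624 + 84*√3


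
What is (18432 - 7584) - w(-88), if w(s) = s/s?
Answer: 10847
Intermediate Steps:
w(s) = 1
(18432 - 7584) - w(-88) = (18432 - 7584) - 1*1 = 10848 - 1 = 10847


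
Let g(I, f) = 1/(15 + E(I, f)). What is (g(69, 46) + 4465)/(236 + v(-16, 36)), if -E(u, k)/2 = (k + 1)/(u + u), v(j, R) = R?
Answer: 4411489/268736 ≈ 16.416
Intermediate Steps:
E(u, k) = -(1 + k)/u (E(u, k) = -2*(k + 1)/(u + u) = -2*(1 + k)/(2*u) = -2*(1 + k)*1/(2*u) = -(1 + k)/u)
g(I, f) = 1/(15 + (-1 - f)/I)
(g(69, 46) + 4465)/(236 + v(-16, 36)) = (69/(-1 - 1*46 + 15*69) + 4465)/(236 + 36) = (69/(-1 - 46 + 1035) + 4465)/272 = (69/988 + 4465)*(1/272) = (4411489/988)*(1/272) = 4411489/268736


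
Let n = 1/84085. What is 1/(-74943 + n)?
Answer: -84085/6301582154 ≈ -1.3343e-5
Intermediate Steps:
n = 1/84085 ≈ 1.1893e-5
1/(-74943 + n) = 1/(-74943 + 1/84085) = 1/(-6301582154/84085) = -84085/6301582154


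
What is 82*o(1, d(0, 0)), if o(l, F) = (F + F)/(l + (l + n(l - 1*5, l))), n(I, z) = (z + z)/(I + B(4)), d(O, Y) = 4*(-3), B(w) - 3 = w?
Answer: -738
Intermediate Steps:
B(w) = 3 + w
d(O, Y) = -12
n(I, z) = 2*z/(7 + I) (n(I, z) = (z + z)/(I + (3 + 4)) = (2*z)/(I + 7) = (2*z)/(7 + I) = 2*z/(7 + I))
o(l, F) = 2*F/(2*l + 2*l/(2 + l)) (o(l, F) = (F + F)/(l + (l + 2*l/(7 + (l - 1*5)))) = (2*F)/(l + (l + 2*l/(7 + (l - 5)))) = (2*F)/(l + (l + 2*l/(7 + (-5 + l)))) = (2*F)/(l + (l + 2*l/(2 + l))) = (2*F)/(2*l + 2*l/(2 + l)) = 2*F/(2*l + 2*l/(2 + l)))
82*o(1, d(0, 0)) = 82*(-12*(2 + 1)/(1*(3 + 1))) = 82*(-12*1*3/4) = 82*(-12*1*¼*3) = 82*(-9) = -738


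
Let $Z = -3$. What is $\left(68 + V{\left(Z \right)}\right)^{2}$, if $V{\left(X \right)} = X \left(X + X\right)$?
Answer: $7396$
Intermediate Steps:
$V{\left(X \right)} = 2 X^{2}$ ($V{\left(X \right)} = X 2 X = 2 X^{2}$)
$\left(68 + V{\left(Z \right)}\right)^{2} = \left(68 + 2 \left(-3\right)^{2}\right)^{2} = \left(68 + 2 \cdot 9\right)^{2} = \left(68 + 18\right)^{2} = 86^{2} = 7396$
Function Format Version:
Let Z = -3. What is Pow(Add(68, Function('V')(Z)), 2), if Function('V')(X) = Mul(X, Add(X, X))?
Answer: 7396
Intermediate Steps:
Function('V')(X) = Mul(2, Pow(X, 2)) (Function('V')(X) = Mul(X, Mul(2, X)) = Mul(2, Pow(X, 2)))
Pow(Add(68, Function('V')(Z)), 2) = Pow(Add(68, Mul(2, Pow(-3, 2))), 2) = Pow(Add(68, Mul(2, 9)), 2) = Pow(Add(68, 18), 2) = Pow(86, 2) = 7396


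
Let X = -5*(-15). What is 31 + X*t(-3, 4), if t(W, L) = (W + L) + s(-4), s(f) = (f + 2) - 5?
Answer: -419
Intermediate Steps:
s(f) = -3 + f (s(f) = (2 + f) - 5 = -3 + f)
t(W, L) = -7 + L + W (t(W, L) = (W + L) + (-3 - 4) = (L + W) - 7 = -7 + L + W)
X = 75
31 + X*t(-3, 4) = 31 + 75*(-7 + 4 - 3) = 31 + 75*(-6) = 31 - 450 = -419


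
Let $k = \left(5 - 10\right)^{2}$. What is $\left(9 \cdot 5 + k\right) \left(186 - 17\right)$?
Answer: $11830$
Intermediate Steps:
$k = 25$ ($k = \left(-5\right)^{2} = 25$)
$\left(9 \cdot 5 + k\right) \left(186 - 17\right) = \left(9 \cdot 5 + 25\right) \left(186 - 17\right) = \left(45 + 25\right) 169 = 70 \cdot 169 = 11830$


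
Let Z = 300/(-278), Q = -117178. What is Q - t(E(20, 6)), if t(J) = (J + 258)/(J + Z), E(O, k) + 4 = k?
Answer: -3758731/32 ≈ -1.1746e+5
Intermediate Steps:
E(O, k) = -4 + k
Z = -150/139 (Z = 300*(-1/278) = -150/139 ≈ -1.0791)
t(J) = (258 + J)/(-150/139 + J) (t(J) = (J + 258)/(J - 150/139) = (258 + J)/(-150/139 + J))
Q - t(E(20, 6)) = -117178 - 139*(258 + (-4 + 6))/(-150 + 139*(-4 + 6)) = -117178 - 139*(258 + 2)/(-150 + 139*2) = -117178 - 139*260/(-150 + 278) = -117178 - 139*260/128 = -117178 - 1*9035/32 = -117178 - 9035/32 = -3758731/32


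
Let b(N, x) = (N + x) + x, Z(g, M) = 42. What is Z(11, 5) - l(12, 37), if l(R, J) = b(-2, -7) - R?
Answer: 70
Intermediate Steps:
b(N, x) = N + 2*x
l(R, J) = -16 - R (l(R, J) = (-2 + 2*(-7)) - R = (-2 - 14) - R = -16 - R)
Z(11, 5) - l(12, 37) = 42 - (-16 - 1*12) = 42 - (-16 - 12) = 42 - 1*(-28) = 42 + 28 = 70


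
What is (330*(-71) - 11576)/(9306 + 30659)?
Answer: -35006/39965 ≈ -0.87592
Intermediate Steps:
(330*(-71) - 11576)/(9306 + 30659) = (-23430 - 11576)/39965 = -35006*1/39965 = -35006/39965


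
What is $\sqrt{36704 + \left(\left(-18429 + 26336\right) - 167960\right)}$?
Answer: $i \sqrt{123349} \approx 351.21 i$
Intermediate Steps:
$\sqrt{36704 + \left(\left(-18429 + 26336\right) - 167960\right)} = \sqrt{36704 + \left(7907 - 167960\right)} = \sqrt{36704 - 160053} = \sqrt{-123349} = i \sqrt{123349}$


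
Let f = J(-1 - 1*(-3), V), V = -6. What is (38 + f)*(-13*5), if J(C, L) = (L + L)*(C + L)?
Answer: -5590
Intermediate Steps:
J(C, L) = 2*L*(C + L) (J(C, L) = (2*L)*(C + L) = 2*L*(C + L))
f = 48 (f = 2*(-6)*((-1 - 1*(-3)) - 6) = 2*(-6)*((-1 + 3) - 6) = 2*(-6)*(2 - 6) = 2*(-6)*(-4) = 48)
(38 + f)*(-13*5) = (38 + 48)*(-13*5) = 86*(-65) = -5590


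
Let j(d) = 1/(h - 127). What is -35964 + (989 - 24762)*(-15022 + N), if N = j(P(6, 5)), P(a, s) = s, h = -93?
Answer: 78558073013/220 ≈ 3.5708e+8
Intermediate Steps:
j(d) = -1/220 (j(d) = 1/(-93 - 127) = 1/(-220) = -1/220)
N = -1/220 ≈ -0.0045455
-35964 + (989 - 24762)*(-15022 + N) = -35964 + (989 - 24762)*(-15022 - 1/220) = -35964 - 23773*(-3304841/220) = -35964 + 78565985093/220 = 78558073013/220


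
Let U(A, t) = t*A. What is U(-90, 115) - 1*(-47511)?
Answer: 37161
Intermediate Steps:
U(A, t) = A*t
U(-90, 115) - 1*(-47511) = -90*115 - 1*(-47511) = -10350 + 47511 = 37161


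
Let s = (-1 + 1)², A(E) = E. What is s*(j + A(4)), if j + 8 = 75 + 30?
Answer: 0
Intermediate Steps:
j = 97 (j = -8 + (75 + 30) = -8 + 105 = 97)
s = 0 (s = 0² = 0)
s*(j + A(4)) = 0*(97 + 4) = 0*101 = 0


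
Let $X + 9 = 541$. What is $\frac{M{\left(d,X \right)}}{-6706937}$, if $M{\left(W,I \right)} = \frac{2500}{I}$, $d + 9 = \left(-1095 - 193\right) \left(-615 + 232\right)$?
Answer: $- \frac{625}{892022621} \approx -7.0065 \cdot 10^{-7}$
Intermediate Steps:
$X = 532$ ($X = -9 + 541 = 532$)
$d = 493295$ ($d = -9 + \left(-1095 - 193\right) \left(-615 + 232\right) = -9 - -493304 = -9 + 493304 = 493295$)
$\frac{M{\left(d,X \right)}}{-6706937} = \frac{2500 \cdot \frac{1}{532}}{-6706937} = 2500 \cdot \frac{1}{532} \left(- \frac{1}{6706937}\right) = \frac{625}{133} \left(- \frac{1}{6706937}\right) = - \frac{625}{892022621}$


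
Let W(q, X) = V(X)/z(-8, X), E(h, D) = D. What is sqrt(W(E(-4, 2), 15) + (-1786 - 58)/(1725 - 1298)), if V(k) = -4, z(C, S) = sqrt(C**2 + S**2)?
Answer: 4*I*sqrt(14997094)/7259 ≈ 2.134*I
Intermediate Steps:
W(q, X) = -4/sqrt(64 + X**2) (W(q, X) = -4/sqrt((-8)**2 + X**2) = -4/sqrt(64 + X**2))
sqrt(W(E(-4, 2), 15) + (-1786 - 58)/(1725 - 1298)) = sqrt(-4/sqrt(64 + 15**2) + (-1786 - 58)/(1725 - 1298)) = sqrt(-4/sqrt(64 + 225) - 1844/427) = sqrt(-4/sqrt(289) - 1844*1/427) = sqrt(-4*1/17 - 1844/427) = sqrt(-4/17 - 1844/427) = sqrt(-33056/7259) = 4*I*sqrt(14997094)/7259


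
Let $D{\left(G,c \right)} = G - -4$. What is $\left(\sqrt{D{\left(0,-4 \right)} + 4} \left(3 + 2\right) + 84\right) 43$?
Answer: $3612 + 430 \sqrt{2} \approx 4220.1$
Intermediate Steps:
$D{\left(G,c \right)} = 4 + G$ ($D{\left(G,c \right)} = G + 4 = 4 + G$)
$\left(\sqrt{D{\left(0,-4 \right)} + 4} \left(3 + 2\right) + 84\right) 43 = \left(\sqrt{\left(4 + 0\right) + 4} \left(3 + 2\right) + 84\right) 43 = \left(\sqrt{4 + 4} \cdot 5 + 84\right) 43 = \left(\sqrt{8} \cdot 5 + 84\right) 43 = \left(2 \sqrt{2} \cdot 5 + 84\right) 43 = \left(10 \sqrt{2} + 84\right) 43 = \left(84 + 10 \sqrt{2}\right) 43 = 3612 + 430 \sqrt{2}$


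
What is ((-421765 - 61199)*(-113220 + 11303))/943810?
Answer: 24611120994/471905 ≈ 52153.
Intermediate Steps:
((-421765 - 61199)*(-113220 + 11303))/943810 = -482964*(-101917)*(1/943810) = 49222241988*(1/943810) = 24611120994/471905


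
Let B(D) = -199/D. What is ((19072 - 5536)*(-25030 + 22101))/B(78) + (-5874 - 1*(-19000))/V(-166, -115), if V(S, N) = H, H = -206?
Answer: 318522242059/20497 ≈ 1.5540e+7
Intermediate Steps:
V(S, N) = -206
((19072 - 5536)*(-25030 + 22101))/B(78) + (-5874 - 1*(-19000))/V(-166, -115) = ((19072 - 5536)*(-25030 + 22101))/((-199/78)) + (-5874 - 1*(-19000))/(-206) = (13536*(-2929))/((-199*1/78)) + (-5874 + 19000)*(-1/206) = -39646944/(-199/78) + 13126*(-1/206) = -39646944*(-78/199) - 6563/103 = 3092461632/199 - 6563/103 = 318522242059/20497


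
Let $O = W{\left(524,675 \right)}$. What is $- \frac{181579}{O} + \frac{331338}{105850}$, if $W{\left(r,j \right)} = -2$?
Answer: $\frac{9610399913}{105850} \approx 90793.0$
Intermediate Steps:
$O = -2$
$- \frac{181579}{O} + \frac{331338}{105850} = - \frac{181579}{-2} + \frac{331338}{105850} = \left(-181579\right) \left(- \frac{1}{2}\right) + 331338 \cdot \frac{1}{105850} = \frac{181579}{2} + \frac{165669}{52925} = \frac{9610399913}{105850}$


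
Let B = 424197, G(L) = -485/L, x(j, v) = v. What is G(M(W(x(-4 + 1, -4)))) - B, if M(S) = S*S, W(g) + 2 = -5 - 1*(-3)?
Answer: -6787637/16 ≈ -4.2423e+5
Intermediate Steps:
W(g) = -4 (W(g) = -2 + (-5 - 1*(-3)) = -2 + (-5 + 3) = -2 - 2 = -4)
M(S) = S**2
G(M(W(x(-4 + 1, -4)))) - B = -485/((-4)**2) - 1*424197 = -485/16 - 424197 = -6787637/16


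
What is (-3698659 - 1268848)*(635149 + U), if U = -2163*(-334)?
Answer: -6743842795637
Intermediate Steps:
U = 722442
(-3698659 - 1268848)*(635149 + U) = (-3698659 - 1268848)*(635149 + 722442) = -4967507*1357591 = -6743842795637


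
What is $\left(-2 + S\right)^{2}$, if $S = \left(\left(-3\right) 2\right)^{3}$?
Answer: $47524$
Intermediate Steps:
$S = -216$ ($S = \left(-6\right)^{3} = -216$)
$\left(-2 + S\right)^{2} = \left(-2 - 216\right)^{2} = \left(-218\right)^{2} = 47524$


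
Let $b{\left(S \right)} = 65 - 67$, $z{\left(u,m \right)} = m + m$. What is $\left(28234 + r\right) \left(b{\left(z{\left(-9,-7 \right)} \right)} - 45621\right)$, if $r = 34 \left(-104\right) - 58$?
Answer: $-1124150720$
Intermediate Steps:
$z{\left(u,m \right)} = 2 m$
$r = -3594$ ($r = -3536 - 58 = -3594$)
$b{\left(S \right)} = -2$
$\left(28234 + r\right) \left(b{\left(z{\left(-9,-7 \right)} \right)} - 45621\right) = \left(28234 - 3594\right) \left(-2 - 45621\right) = 24640 \left(-45623\right) = -1124150720$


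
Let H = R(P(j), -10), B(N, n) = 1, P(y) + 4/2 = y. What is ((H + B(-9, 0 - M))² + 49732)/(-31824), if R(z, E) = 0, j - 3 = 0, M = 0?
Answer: -49733/31824 ≈ -1.5628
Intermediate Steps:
j = 3 (j = 3 + 0 = 3)
P(y) = -2 + y
H = 0
((H + B(-9, 0 - M))² + 49732)/(-31824) = ((0 + 1)² + 49732)/(-31824) = (1² + 49732)*(-1/31824) = (1 + 49732)*(-1/31824) = 49733*(-1/31824) = -49733/31824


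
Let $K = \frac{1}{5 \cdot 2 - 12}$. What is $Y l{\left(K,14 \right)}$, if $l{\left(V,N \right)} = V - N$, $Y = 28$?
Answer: $-406$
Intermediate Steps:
$K = - \frac{1}{2}$ ($K = \frac{1}{10 - 12} = \frac{1}{-2} = - \frac{1}{2} \approx -0.5$)
$Y l{\left(K,14 \right)} = 28 \left(- \frac{1}{2} - 14\right) = 28 \left(- \frac{29}{2}\right) = -406$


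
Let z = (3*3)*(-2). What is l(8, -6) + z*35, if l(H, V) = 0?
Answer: -630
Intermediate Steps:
z = -18 (z = 9*(-2) = -18)
l(8, -6) + z*35 = 0 - 18*35 = 0 - 630 = -630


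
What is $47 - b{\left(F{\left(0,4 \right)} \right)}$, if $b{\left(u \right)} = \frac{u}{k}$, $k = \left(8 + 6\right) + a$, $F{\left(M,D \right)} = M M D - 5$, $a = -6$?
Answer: $\frac{381}{8} \approx 47.625$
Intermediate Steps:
$F{\left(M,D \right)} = -5 + D M^{2}$ ($F{\left(M,D \right)} = M^{2} D - 5 = D M^{2} - 5 = -5 + D M^{2}$)
$k = 8$ ($k = \left(8 + 6\right) - 6 = 14 - 6 = 8$)
$b{\left(u \right)} = \frac{u}{8}$
$47 - b{\left(F{\left(0,4 \right)} \right)} = 47 - \frac{-5 + 4 \cdot 0^{2}}{8} = 47 - \frac{-5 + 4 \cdot 0}{8} = 47 - \frac{-5 + 0}{8} = 47 - \frac{1}{8} \left(-5\right) = 47 - - \frac{5}{8} = 47 + \frac{5}{8} = \frac{381}{8}$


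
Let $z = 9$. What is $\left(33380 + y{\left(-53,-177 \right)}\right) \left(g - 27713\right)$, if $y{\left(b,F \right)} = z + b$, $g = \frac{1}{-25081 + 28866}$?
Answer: $- \frac{3496736516544}{3785} \approx -9.2384 \cdot 10^{8}$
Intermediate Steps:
$g = \frac{1}{3785} \approx 0.0002642$
$y{\left(b,F \right)} = 9 + b$
$\left(33380 + y{\left(-53,-177 \right)}\right) \left(g - 27713\right) = \left(33380 + \left(9 - 53\right)\right) \left(\frac{1}{3785} - 27713\right) = \left(33380 - 44\right) \left(- \frac{104893704}{3785}\right) = 33336 \left(- \frac{104893704}{3785}\right) = - \frac{3496736516544}{3785}$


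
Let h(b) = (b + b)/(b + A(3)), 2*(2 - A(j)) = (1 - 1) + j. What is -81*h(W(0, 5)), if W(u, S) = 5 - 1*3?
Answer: -648/5 ≈ -129.60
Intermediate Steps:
W(u, S) = 2 (W(u, S) = 5 - 3 = 2)
A(j) = 2 - j/2 (A(j) = 2 - ((1 - 1) + j)/2 = 2 - (0 + j)/2 = 2 - j/2)
h(b) = 2*b/(1/2 + b) (h(b) = (b + b)/(b + (2 - 1/2*3)) = (2*b)/(b + (2 - 3/2)) = (2*b)/(b + 1/2) = (2*b)/(1/2 + b) = 2*b/(1/2 + b))
-81*h(W(0, 5)) = -324*2/(1 + 2*2) = -324*2/(1 + 4) = -324*2/5 = -81*8/5 = -648/5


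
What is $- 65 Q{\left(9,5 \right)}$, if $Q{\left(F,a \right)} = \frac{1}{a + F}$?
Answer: $- \frac{65}{14} \approx -4.6429$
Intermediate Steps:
$Q{\left(F,a \right)} = \frac{1}{F + a}$
$- 65 Q{\left(9,5 \right)} = - \frac{65}{9 + 5} = - \frac{65}{14}$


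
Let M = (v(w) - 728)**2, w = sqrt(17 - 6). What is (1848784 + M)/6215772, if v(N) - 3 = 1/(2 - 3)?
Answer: 593965/1553943 ≈ 0.38223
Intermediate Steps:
w = sqrt(11) ≈ 3.3166
v(N) = 2 (v(N) = 3 + 1/(2 - 3) = 3 + 1/(-1) = 3 - 1 = 2)
M = 527076 (M = (2 - 728)**2 = (-726)**2 = 527076)
(1848784 + M)/6215772 = (1848784 + 527076)/6215772 = 2375860*(1/6215772) = 593965/1553943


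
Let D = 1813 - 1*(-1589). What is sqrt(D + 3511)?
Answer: sqrt(6913) ≈ 83.144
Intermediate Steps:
D = 3402 (D = 1813 + 1589 = 3402)
sqrt(D + 3511) = sqrt(3402 + 3511) = sqrt(6913)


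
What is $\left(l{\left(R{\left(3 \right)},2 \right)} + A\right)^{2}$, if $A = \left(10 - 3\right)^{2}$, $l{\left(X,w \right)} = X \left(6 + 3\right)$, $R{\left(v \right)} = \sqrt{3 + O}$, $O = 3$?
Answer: $2887 + 882 \sqrt{6} \approx 5047.5$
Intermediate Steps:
$R{\left(v \right)} = \sqrt{6}$ ($R{\left(v \right)} = \sqrt{3 + 3} = \sqrt{6}$)
$l{\left(X,w \right)} = 9 X$ ($l{\left(X,w \right)} = X 9 = 9 X$)
$A = 49$ ($A = 7^{2} = 49$)
$\left(l{\left(R{\left(3 \right)},2 \right)} + A\right)^{2} = \left(9 \sqrt{6} + 49\right)^{2} = \left(49 + 9 \sqrt{6}\right)^{2}$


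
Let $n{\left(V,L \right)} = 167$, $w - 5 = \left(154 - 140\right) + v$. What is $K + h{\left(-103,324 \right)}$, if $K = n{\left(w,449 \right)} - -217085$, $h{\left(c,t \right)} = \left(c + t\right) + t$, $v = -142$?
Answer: $217797$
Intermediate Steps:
$w = -123$ ($w = 5 + \left(\left(154 - 140\right) - 142\right) = 5 + \left(14 - 142\right) = 5 - 128 = -123$)
$h{\left(c,t \right)} = c + 2 t$
$K = 217252$ ($K = 167 - -217085 = 167 + 217085 = 217252$)
$K + h{\left(-103,324 \right)} = 217252 + \left(-103 + 2 \cdot 324\right) = 217252 + \left(-103 + 648\right) = 217252 + 545 = 217797$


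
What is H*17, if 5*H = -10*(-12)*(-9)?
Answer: -3672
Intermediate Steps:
H = -216 (H = (-10*(-12)*(-9))/5 = (120*(-9))/5 = (⅕)*(-1080) = -216)
H*17 = -216*17 = -3672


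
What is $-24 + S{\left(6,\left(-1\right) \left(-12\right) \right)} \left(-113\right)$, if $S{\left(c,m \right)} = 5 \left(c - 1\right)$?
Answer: $-2849$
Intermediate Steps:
$S{\left(c,m \right)} = -5 + 5 c$ ($S{\left(c,m \right)} = 5 \left(-1 + c\right) = -5 + 5 c$)
$-24 + S{\left(6,\left(-1\right) \left(-12\right) \right)} \left(-113\right) = -24 + \left(-5 + 5 \cdot 6\right) \left(-113\right) = -24 + \left(-5 + 30\right) \left(-113\right) = -24 + 25 \left(-113\right) = -24 - 2825 = -2849$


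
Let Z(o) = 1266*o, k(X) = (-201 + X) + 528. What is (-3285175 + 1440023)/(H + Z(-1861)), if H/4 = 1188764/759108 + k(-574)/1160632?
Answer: 101603875671114432/129734968404370123 ≈ 0.78316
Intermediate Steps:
k(X) = 327 + X
H = 344882509793/55065314766 (H = 4*(1188764/759108 + (327 - 574)/1160632) = 4*(1188764*(1/759108) - 247*1/1160632) = 4*(297191/189777 - 247/1160632) = 4*(344882509793/220261259064) = 344882509793/55065314766 ≈ 6.2632)
(-3285175 + 1440023)/(H + Z(-1861)) = (-3285175 + 1440023)/(344882509793/55065314766 + 1266*(-1861)) = -1845152/(344882509793/55065314766 - 2356026) = -1845152/(-129734968404370123/55065314766) = -1845152*(-55065314766/129734968404370123) = 101603875671114432/129734968404370123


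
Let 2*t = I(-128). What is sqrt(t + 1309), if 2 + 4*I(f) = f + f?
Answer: sqrt(5107)/2 ≈ 35.732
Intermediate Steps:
I(f) = -1/2 + f/2 (I(f) = -1/2 + (f + f)/4 = -1/2 + (2*f)/4 = -1/2 + f/2)
t = -129/4 (t = (-1/2 + (1/2)*(-128))/2 = (-1/2 - 64)/2 = (1/2)*(-129/2) = -129/4 ≈ -32.250)
sqrt(t + 1309) = sqrt(-129/4 + 1309) = sqrt(5107/4) = sqrt(5107)/2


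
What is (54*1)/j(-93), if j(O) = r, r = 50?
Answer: 27/25 ≈ 1.0800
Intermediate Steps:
j(O) = 50
(54*1)/j(-93) = (54*1)/50 = 54*(1/50) = 27/25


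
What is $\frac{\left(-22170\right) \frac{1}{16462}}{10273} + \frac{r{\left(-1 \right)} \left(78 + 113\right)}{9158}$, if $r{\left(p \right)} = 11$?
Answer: $\frac{177552872933}{774373582954} \approx 0.22929$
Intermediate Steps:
$\frac{\left(-22170\right) \frac{1}{16462}}{10273} + \frac{r{\left(-1 \right)} \left(78 + 113\right)}{9158} = \frac{\left(-22170\right) \frac{1}{16462}}{10273} + \frac{11 \left(78 + 113\right)}{9158} = \left(-22170\right) \frac{1}{16462} \cdot \frac{1}{10273} + 11 \cdot 191 \cdot \frac{1}{9158} = \left(- \frac{11085}{8231}\right) \frac{1}{10273} + 2101 \cdot \frac{1}{9158} = - \frac{11085}{84557063} + \frac{2101}{9158} = \frac{177552872933}{774373582954}$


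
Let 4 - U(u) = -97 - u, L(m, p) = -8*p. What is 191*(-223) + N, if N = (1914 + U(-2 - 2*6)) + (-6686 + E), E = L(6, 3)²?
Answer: -46702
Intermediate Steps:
U(u) = 101 + u (U(u) = 4 - (-97 - u) = 4 + (97 + u) = 101 + u)
E = 576 (E = (-8*3)² = (-24)² = 576)
N = -4109 (N = (1914 + (101 + (-2 - 2*6))) + (-6686 + 576) = (1914 + (101 + (-2 - 12))) - 6110 = (1914 + (101 - 14)) - 6110 = (1914 + 87) - 6110 = 2001 - 6110 = -4109)
191*(-223) + N = 191*(-223) - 4109 = -42593 - 4109 = -46702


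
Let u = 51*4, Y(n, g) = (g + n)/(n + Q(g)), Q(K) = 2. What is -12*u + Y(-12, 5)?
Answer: -24473/10 ≈ -2447.3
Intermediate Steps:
Y(n, g) = (g + n)/(2 + n) (Y(n, g) = (g + n)/(n + 2) = (g + n)/(2 + n))
u = 204
-12*u + Y(-12, 5) = -12*204 + (5 - 12)/(2 - 12) = -2448 - 7/(-10) = -2448 - ⅒*(-7) = -2448 + 7/10 = -24473/10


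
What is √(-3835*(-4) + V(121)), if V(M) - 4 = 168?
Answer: 2*√3878 ≈ 124.55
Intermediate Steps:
V(M) = 172 (V(M) = 4 + 168 = 172)
√(-3835*(-4) + V(121)) = √(-3835*(-4) + 172) = √(15340 + 172) = √15512 = 2*√3878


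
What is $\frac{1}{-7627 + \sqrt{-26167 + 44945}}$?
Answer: $- \frac{7627}{58152351} - \frac{\sqrt{18778}}{58152351} \approx -0.00013351$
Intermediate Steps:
$\frac{1}{-7627 + \sqrt{-26167 + 44945}} = \frac{1}{-7627 + \sqrt{18778}}$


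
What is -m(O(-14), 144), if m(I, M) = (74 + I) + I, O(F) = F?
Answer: -46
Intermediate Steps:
m(I, M) = 74 + 2*I
-m(O(-14), 144) = -(74 + 2*(-14)) = -(74 - 28) = -1*46 = -46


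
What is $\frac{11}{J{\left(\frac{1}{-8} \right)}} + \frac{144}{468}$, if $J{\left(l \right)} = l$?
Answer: $- \frac{1140}{13} \approx -87.692$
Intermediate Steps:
$\frac{11}{J{\left(\frac{1}{-8} \right)}} + \frac{144}{468} = \frac{11}{\frac{1}{-8}} + \frac{144}{468} = \frac{11}{- \frac{1}{8}} + 144 \cdot \frac{1}{468} = 11 \left(-8\right) + \frac{4}{13} = -88 + \frac{4}{13} = - \frac{1140}{13}$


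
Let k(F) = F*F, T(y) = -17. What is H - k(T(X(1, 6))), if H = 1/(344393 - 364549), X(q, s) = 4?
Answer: -5825085/20156 ≈ -289.00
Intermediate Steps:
H = -1/20156 (H = 1/(-20156) = -1/20156 ≈ -4.9613e-5)
k(F) = F²
H - k(T(X(1, 6))) = -1/20156 - 1*(-17)² = -1/20156 - 1*289 = -1/20156 - 289 = -5825085/20156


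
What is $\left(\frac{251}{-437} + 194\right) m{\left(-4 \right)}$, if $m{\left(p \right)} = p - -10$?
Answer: $\frac{507162}{437} \approx 1160.6$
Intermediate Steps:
$m{\left(p \right)} = 10 + p$ ($m{\left(p \right)} = p + 10 = 10 + p$)
$\left(\frac{251}{-437} + 194\right) m{\left(-4 \right)} = \left(\frac{251}{-437} + 194\right) \left(10 - 4\right) = \left(251 \left(- \frac{1}{437}\right) + 194\right) 6 = \left(- \frac{251}{437} + 194\right) 6 = \frac{84527}{437} \cdot 6 = \frac{507162}{437}$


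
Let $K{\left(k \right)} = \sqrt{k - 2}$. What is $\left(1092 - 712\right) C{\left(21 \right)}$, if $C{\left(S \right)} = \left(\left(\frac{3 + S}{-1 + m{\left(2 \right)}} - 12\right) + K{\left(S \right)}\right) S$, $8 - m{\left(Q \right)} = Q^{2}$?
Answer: $-31920 + 7980 \sqrt{19} \approx 2864.0$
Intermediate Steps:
$m{\left(Q \right)} = 8 - Q^{2}$
$K{\left(k \right)} = \sqrt{-2 + k}$
$C{\left(S \right)} = S \left(-11 + \sqrt{-2 + S} + \frac{S}{3}\right)$ ($C{\left(S \right)} = \left(\left(\frac{3 + S}{-1 + \left(8 - 2^{2}\right)} - 12\right) + \sqrt{-2 + S}\right) S = \left(\left(\frac{3 + S}{-1 + \left(8 - 4\right)} - 12\right) + \sqrt{-2 + S}\right) S = \left(\left(\frac{3 + S}{-1 + 4} - 12\right) + \sqrt{-2 + S}\right) S = \left(\left(\frac{3 + S}{3} - 12\right) + \sqrt{-2 + S}\right) S = \left(\left(\left(3 + S\right) \frac{1}{3} - 12\right) + \sqrt{-2 + S}\right) S = \left(\left(\left(1 + \frac{S}{3}\right) - 12\right) + \sqrt{-2 + S}\right) S = \left(\left(-11 + \frac{S}{3}\right) + \sqrt{-2 + S}\right) S = \left(-11 + \sqrt{-2 + S} + \frac{S}{3}\right) S = S \left(-11 + \sqrt{-2 + S} + \frac{S}{3}\right)$)
$\left(1092 - 712\right) C{\left(21 \right)} = \left(1092 - 712\right) \frac{1}{3} \cdot 21 \left(-33 + 21 + 3 \sqrt{-2 + 21}\right) = 380 \cdot \frac{1}{3} \cdot 21 \left(-33 + 21 + 3 \sqrt{19}\right) = 380 \cdot \frac{1}{3} \cdot 21 \left(-12 + 3 \sqrt{19}\right) = 380 \left(-84 + 21 \sqrt{19}\right) = -31920 + 7980 \sqrt{19}$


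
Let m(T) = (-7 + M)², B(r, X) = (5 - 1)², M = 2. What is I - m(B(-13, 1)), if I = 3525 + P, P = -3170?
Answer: 330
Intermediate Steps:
B(r, X) = 16 (B(r, X) = 4² = 16)
I = 355 (I = 3525 - 3170 = 355)
m(T) = 25 (m(T) = (-7 + 2)² = (-5)² = 25)
I - m(B(-13, 1)) = 355 - 1*25 = 355 - 25 = 330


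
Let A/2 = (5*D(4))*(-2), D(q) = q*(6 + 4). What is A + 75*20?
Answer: 700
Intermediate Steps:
D(q) = 10*q (D(q) = q*10 = 10*q)
A = -800 (A = 2*((5*(10*4))*(-2)) = 2*((5*40)*(-2)) = 2*(200*(-2)) = 2*(-400) = -800)
A + 75*20 = -800 + 75*20 = -800 + 1500 = 700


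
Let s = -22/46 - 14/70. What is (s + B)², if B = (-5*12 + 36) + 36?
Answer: 1695204/13225 ≈ 128.18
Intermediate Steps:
B = 12 (B = (-60 + 36) + 36 = -24 + 36 = 12)
s = -78/115 (s = -22*1/46 - 14*1/70 = -11/23 - ⅕ = -78/115 ≈ -0.67826)
(s + B)² = (-78/115 + 12)² = (1302/115)² = 1695204/13225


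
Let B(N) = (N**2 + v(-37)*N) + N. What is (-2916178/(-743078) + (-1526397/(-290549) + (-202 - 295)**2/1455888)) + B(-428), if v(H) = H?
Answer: 90999672714304700489/458202695039376 ≈ 1.9860e+5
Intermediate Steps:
B(N) = N**2 - 36*N (B(N) = (N**2 - 37*N) + N = N**2 - 36*N)
(-2916178/(-743078) + (-1526397/(-290549) + (-202 - 295)**2/1455888)) + B(-428) = (-2916178/(-743078) + (-1526397/(-290549) + (-202 - 295)**2/1455888)) - 428*(-36 - 428) = (-2916178*(-1/743078) + (-1526397*(-1/290549) + (-497)**2*(1/1455888))) - 428*(-464) = (1458089/371539 + (1526397/290549 + 247009*(1/1455888))) + 198592 = (1458089/371539 + (1526397/290549 + 5041/29712)) + 198592 = (1458089/371539 + 46816965173/8632791888) + 198592 = 4283101044941897/458202695039376 + 198592 = 90999672714304700489/458202695039376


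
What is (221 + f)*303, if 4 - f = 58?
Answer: 50601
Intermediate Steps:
f = -54 (f = 4 - 1*58 = 4 - 58 = -54)
(221 + f)*303 = (221 - 54)*303 = 167*303 = 50601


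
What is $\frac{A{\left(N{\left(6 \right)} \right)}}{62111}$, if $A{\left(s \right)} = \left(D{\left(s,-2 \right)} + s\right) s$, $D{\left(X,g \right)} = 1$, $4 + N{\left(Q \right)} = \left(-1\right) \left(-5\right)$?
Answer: $\frac{2}{62111} \approx 3.22 \cdot 10^{-5}$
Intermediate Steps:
$N{\left(Q \right)} = 1$ ($N{\left(Q \right)} = -4 - -5 = -4 + 5 = 1$)
$A{\left(s \right)} = s \left(1 + s\right)$ ($A{\left(s \right)} = \left(1 + s\right) s = s \left(1 + s\right)$)
$\frac{A{\left(N{\left(6 \right)} \right)}}{62111} = \frac{1 \left(1 + 1\right)}{62111} = 1 \cdot 2 \cdot \frac{1}{62111} = 2 \cdot \frac{1}{62111} = \frac{2}{62111}$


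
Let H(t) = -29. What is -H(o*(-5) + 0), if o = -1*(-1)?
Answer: 29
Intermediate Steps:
o = 1
-H(o*(-5) + 0) = -1*(-29) = 29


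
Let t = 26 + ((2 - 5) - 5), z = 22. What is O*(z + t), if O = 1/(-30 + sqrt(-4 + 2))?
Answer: -600/451 - 20*I*sqrt(2)/451 ≈ -1.3304 - 0.062715*I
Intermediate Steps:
t = 18 (t = 26 + (-3 - 5) = 26 - 8 = 18)
O = 1/(-30 + I*sqrt(2)) (O = 1/(-30 + sqrt(-2)) = 1/(-30 + I*sqrt(2)) ≈ -0.033259 - 0.0015679*I)
O*(z + t) = (-15/451 - I*sqrt(2)/902)*(22 + 18) = (-15/451 - I*sqrt(2)/902)*40 = -600/451 - 20*I*sqrt(2)/451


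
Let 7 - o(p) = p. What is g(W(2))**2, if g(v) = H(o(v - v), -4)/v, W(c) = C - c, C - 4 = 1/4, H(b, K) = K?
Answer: 256/81 ≈ 3.1605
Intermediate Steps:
o(p) = 7 - p
C = 17/4 (C = 4 + 1/4 = 17/4 ≈ 4.2500)
W(c) = 17/4 - c
g(v) = -4/v
g(W(2))**2 = (-4/(17/4 - 1*2))**2 = (-4/(17/4 - 2))**2 = (-4/9/4)**2 = (-4*4/9)**2 = (-16/9)**2 = 256/81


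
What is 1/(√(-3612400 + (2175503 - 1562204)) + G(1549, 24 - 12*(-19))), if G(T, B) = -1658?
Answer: -1658/5748065 - I*√2999101/5748065 ≈ -0.00028845 - 0.00030128*I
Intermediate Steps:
1/(√(-3612400 + (2175503 - 1562204)) + G(1549, 24 - 12*(-19))) = 1/(√(-3612400 + (2175503 - 1562204)) - 1658) = 1/(√(-3612400 + 613299) - 1658) = 1/(√(-2999101) - 1658) = 1/(I*√2999101 - 1658) = 1/(-1658 + I*√2999101)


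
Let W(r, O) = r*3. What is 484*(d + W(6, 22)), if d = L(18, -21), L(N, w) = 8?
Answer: 12584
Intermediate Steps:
d = 8
W(r, O) = 3*r
484*(d + W(6, 22)) = 484*(8 + 3*6) = 484*(8 + 18) = 484*26 = 12584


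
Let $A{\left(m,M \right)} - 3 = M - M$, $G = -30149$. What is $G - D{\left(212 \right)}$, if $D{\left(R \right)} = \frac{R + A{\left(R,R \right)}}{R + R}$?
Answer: $- \frac{12783391}{424} \approx -30150.0$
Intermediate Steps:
$A{\left(m,M \right)} = 3$ ($A{\left(m,M \right)} = 3 + \left(M - M\right) = 3 + 0 = 3$)
$D{\left(R \right)} = \frac{3 + R}{2 R}$ ($D{\left(R \right)} = \frac{R + 3}{R + R} = \frac{3 + R}{2 R}$)
$G - D{\left(212 \right)} = -30149 - \frac{3 + 212}{2 \cdot 212} = -30149 - \frac{1}{2} \cdot \frac{1}{212} \cdot 215 = -30149 - \frac{215}{424} = - \frac{12783391}{424}$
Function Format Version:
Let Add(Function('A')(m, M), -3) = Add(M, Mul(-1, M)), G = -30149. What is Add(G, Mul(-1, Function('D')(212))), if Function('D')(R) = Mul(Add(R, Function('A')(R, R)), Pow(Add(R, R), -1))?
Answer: Rational(-12783391, 424) ≈ -30150.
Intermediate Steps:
Function('A')(m, M) = 3 (Function('A')(m, M) = Add(3, Add(M, Mul(-1, M))) = Add(3, 0) = 3)
Function('D')(R) = Mul(Rational(1, 2), Pow(R, -1), Add(3, R)) (Function('D')(R) = Mul(Add(R, 3), Pow(Add(R, R), -1)) = Mul(Add(3, R), Pow(Mul(2, R), -1)) = Mul(Add(3, R), Mul(Rational(1, 2), Pow(R, -1))) = Mul(Rational(1, 2), Pow(R, -1), Add(3, R)))
Add(G, Mul(-1, Function('D')(212))) = Add(-30149, Mul(-1, Mul(Rational(1, 2), Pow(212, -1), Add(3, 212)))) = Add(-30149, Mul(-1, Mul(Rational(1, 2), Rational(1, 212), 215))) = Add(-30149, Mul(-1, Rational(215, 424))) = Add(-30149, Rational(-215, 424)) = Rational(-12783391, 424)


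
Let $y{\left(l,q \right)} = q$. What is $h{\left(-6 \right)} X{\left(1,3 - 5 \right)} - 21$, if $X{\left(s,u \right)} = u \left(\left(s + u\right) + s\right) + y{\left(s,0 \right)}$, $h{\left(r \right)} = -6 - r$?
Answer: $-21$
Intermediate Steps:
$X{\left(s,u \right)} = u \left(u + 2 s\right)$ ($X{\left(s,u \right)} = u \left(\left(s + u\right) + s\right) + 0 = u \left(u + 2 s\right) + 0 = u \left(u + 2 s\right)$)
$h{\left(-6 \right)} X{\left(1,3 - 5 \right)} - 21 = \left(-6 - -6\right) \left(3 - 5\right) \left(\left(3 - 5\right) + 2 \cdot 1\right) - 21 = \left(-6 + 6\right) \left(3 - 5\right) \left(\left(3 - 5\right) + 2\right) - 21 = 0 \left(- 2 \left(-2 + 2\right)\right) - 21 = 0 \left(\left(-2\right) 0\right) - 21 = 0 \cdot 0 - 21 = 0 - 21 = -21$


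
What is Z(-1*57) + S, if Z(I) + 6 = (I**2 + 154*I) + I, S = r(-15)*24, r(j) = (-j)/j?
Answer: -5616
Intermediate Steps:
r(j) = -1
S = -24 (S = -1*24 = -24)
Z(I) = -6 + I**2 + 155*I (Z(I) = -6 + ((I**2 + 154*I) + I) = -6 + (I**2 + 155*I) = -6 + I**2 + 155*I)
Z(-1*57) + S = (-6 + (-1*57)**2 + 155*(-1*57)) - 24 = (-6 + (-57)**2 + 155*(-57)) - 24 = (-6 + 3249 - 8835) - 24 = -5592 - 24 = -5616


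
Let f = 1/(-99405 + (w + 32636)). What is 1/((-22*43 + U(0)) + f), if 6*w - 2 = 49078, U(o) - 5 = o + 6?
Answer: -58589/54780716 ≈ -0.0010695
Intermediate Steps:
U(o) = 11 + o (U(o) = 5 + (o + 6) = 5 + (6 + o) = 11 + o)
w = 8180 (w = ⅓ + (⅙)*49078 = ⅓ + 24539/3 = 8180)
f = -1/58589 (f = 1/(-99405 + (8180 + 32636)) = 1/(-99405 + 40816) = 1/(-58589) = -1/58589 ≈ -1.7068e-5)
1/((-22*43 + U(0)) + f) = 1/((-22*43 + (11 + 0)) - 1/58589) = 1/((-946 + 11) - 1/58589) = 1/(-935 - 1/58589) = 1/(-54780716/58589) = -58589/54780716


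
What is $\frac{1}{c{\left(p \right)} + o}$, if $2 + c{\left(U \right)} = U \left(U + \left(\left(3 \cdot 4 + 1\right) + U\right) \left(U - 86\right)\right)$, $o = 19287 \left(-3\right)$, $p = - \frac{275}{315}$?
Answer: $- \frac{250047}{14238303526} \approx -1.7562 \cdot 10^{-5}$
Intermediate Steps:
$p = - \frac{55}{63}$ ($p = \left(-275\right) \frac{1}{315} = - \frac{55}{63} \approx -0.87302$)
$o = -57861$
$c{\left(U \right)} = -2 + U \left(U + \left(-86 + U\right) \left(13 + U\right)\right)$ ($c{\left(U \right)} = -2 + U \left(U + \left(\left(3 \cdot 4 + 1\right) + U\right) \left(U - 86\right)\right) = -2 + U \left(U + \left(\left(12 + 1\right) + U\right) \left(-86 + U\right)\right) = -2 + U \left(U + \left(13 + U\right) \left(-86 + U\right)\right) = -2 + U \left(U + \left(-86 + U\right) \left(13 + U\right)\right)$)
$\frac{1}{c{\left(p \right)} + o} = \frac{1}{\left(-2 + \left(- \frac{55}{63}\right)^{3} - - \frac{61490}{63} - 72 \left(- \frac{55}{63}\right)^{2}\right) - 57861} = \frac{1}{\left(-2 - \frac{166375}{250047} + \frac{61490}{63} - \frac{24200}{441}\right) - 57861} = \frac{1}{\frac{229665941}{250047} - 57861} = \frac{1}{- \frac{14238303526}{250047}} = - \frac{250047}{14238303526}$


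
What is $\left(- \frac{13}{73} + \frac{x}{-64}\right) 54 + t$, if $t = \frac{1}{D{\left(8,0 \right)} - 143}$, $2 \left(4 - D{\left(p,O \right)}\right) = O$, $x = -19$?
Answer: $\frac{2080579}{324704} \approx 6.4076$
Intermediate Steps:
$D{\left(p,O \right)} = 4 - \frac{O}{2}$
$t = - \frac{1}{139}$ ($t = \frac{1}{\left(4 - 0\right) - 143} = \frac{1}{\left(4 + 0\right) - 143} = \frac{1}{4 - 143} = \frac{1}{-139} = - \frac{1}{139} \approx -0.0071942$)
$\left(- \frac{13}{73} + \frac{x}{-64}\right) 54 + t = \left(- \frac{13}{73} - \frac{19}{-64}\right) 54 - \frac{1}{139} = \left(\left(-13\right) \frac{1}{73} - - \frac{19}{64}\right) 54 - \frac{1}{139} = \left(- \frac{13}{73} + \frac{19}{64}\right) 54 - \frac{1}{139} = \frac{555}{4672} \cdot 54 - \frac{1}{139} = \frac{14985}{2336} - \frac{1}{139} = \frac{2080579}{324704}$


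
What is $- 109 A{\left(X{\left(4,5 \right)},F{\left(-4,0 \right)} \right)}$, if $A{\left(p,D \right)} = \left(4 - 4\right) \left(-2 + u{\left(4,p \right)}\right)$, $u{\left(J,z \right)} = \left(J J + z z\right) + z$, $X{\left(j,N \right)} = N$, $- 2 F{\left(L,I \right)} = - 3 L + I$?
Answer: $0$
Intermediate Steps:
$F{\left(L,I \right)} = - \frac{I}{2} + \frac{3 L}{2}$ ($F{\left(L,I \right)} = - \frac{- 3 L + I}{2} = - \frac{I - 3 L}{2} = - \frac{I}{2} + \frac{3 L}{2}$)
$u{\left(J,z \right)} = z + J^{2} + z^{2}$ ($u{\left(J,z \right)} = \left(J^{2} + z^{2}\right) + z = z + J^{2} + z^{2}$)
$A{\left(p,D \right)} = 0$ ($A{\left(p,D \right)} = \left(4 - 4\right) \left(-2 + \left(p + 4^{2} + p^{2}\right)\right) = 0 \left(-2 + \left(p + 16 + p^{2}\right)\right) = 0 \left(-2 + \left(16 + p + p^{2}\right)\right) = 0 \left(14 + p + p^{2}\right) = 0$)
$- 109 A{\left(X{\left(4,5 \right)},F{\left(-4,0 \right)} \right)} = \left(-109\right) 0 = 0$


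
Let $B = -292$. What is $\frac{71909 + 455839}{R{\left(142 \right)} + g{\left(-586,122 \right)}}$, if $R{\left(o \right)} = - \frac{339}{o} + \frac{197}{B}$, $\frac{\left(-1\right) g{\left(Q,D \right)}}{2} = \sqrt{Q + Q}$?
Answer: $- \frac{231520952792272}{673002140091} + \frac{302445921979136 i \sqrt{293}}{673002140091} \approx -344.01 + 7692.5 i$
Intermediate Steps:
$g{\left(Q,D \right)} = - 2 \sqrt{2} \sqrt{Q}$ ($g{\left(Q,D \right)} = - 2 \sqrt{Q + Q} = - 2 \sqrt{2 Q} = - 2 \sqrt{2} \sqrt{Q}$)
$R{\left(o \right)} = - \frac{197}{292} - \frac{339}{o}$ ($R{\left(o \right)} = - \frac{339}{o} + \frac{197}{-292} = - \frac{339}{o} + 197 \left(- \frac{1}{292}\right) = - \frac{339}{o} - \frac{197}{292} = - \frac{197}{292} - \frac{339}{o}$)
$\frac{71909 + 455839}{R{\left(142 \right)} + g{\left(-586,122 \right)}} = \frac{71909 + 455839}{\left(- \frac{197}{292} - \frac{339}{142}\right) - 2 \sqrt{2} \sqrt{-586}} = \frac{527748}{\left(- \frac{197}{292} - \frac{339}{142}\right) - 2 \sqrt{2} i \sqrt{586}} = \frac{527748}{\left(- \frac{197}{292} - \frac{339}{142}\right) - 4 i \sqrt{293}} = \frac{527748}{- \frac{63481}{20732} - 4 i \sqrt{293}}$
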